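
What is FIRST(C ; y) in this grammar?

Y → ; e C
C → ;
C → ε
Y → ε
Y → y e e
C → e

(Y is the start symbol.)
FIRST sets of the non-terminals involved (from the grammar, by fixed-point iteration):
  FIRST(C) = { ';', 'e', ε }

To compute FIRST(C ; y), process the symbols left to right:
Symbol C is a non-terminal. Add FIRST(C) \ {ε} = { ';', 'e' }
C is nullable (ε ∈ FIRST(C)), continue to the next symbol.
Symbol ; is a terminal. Add ';' and stop.
FIRST(C ; y) = { ';', 'e' }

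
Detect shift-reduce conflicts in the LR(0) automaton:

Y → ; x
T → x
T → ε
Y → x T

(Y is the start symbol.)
A shift-reduce conflict occurs when an LR(0) state has both:
  - a complete (reduce) item [A → α .] (dot at the end), and
  - a shift item [B → β . c γ] (dot before a terminal).

Augment with Y' → Y and build the canonical LR(0) collection (I0 = CLOSURE({[Y' → . Y]}), then GOTO on every symbol after a dot until no new states appear). It has 7 states:
  I0: { [Y → . ; x], [Y → . x T], [Y' → . Y] }  — shift
  I1: { [Y → ; . x] }  — shift
  I2: { [Y' → Y .] }  — accept
  I3: { [T → . x], [T → .], [Y → x . T] }  — shift, reduce
  I4: { [Y → x T .] }  — reduce
  I5: { [T → x .] }  — reduce
  I6: { [Y → ; x .] }  — reduce

I3 contains reduce item [T → .] and shift item [T → . x] — shift-reduce conflict.

Answer: Yes — I3: [T → .] vs [T → . x]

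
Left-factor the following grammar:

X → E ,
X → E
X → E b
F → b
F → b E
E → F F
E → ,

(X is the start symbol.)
X → E X'
X' → ,
X' → ε
X' → b
F → b F'
F' → ε
F' → E
E → F F
E → ,

Left-factoring transforms A → αβ₁ | αβ₂ into A → αA' and A' → β₁ | β₂
(α is the longest common prefix among the alternatives). Repeat until
no nonterminal has two alternatives with a common prefix.

Round 1: X has alternatives sharing prefix 'E'. Introduce X': X → E X'
  Add: X' → ,
  Add: X' → ε
  Add: X' → b

Round 2: F has alternatives sharing prefix 'b'. Introduce F': F → b F'
  Add: F' → ε
  Add: F' → E

No remaining common prefixes — done.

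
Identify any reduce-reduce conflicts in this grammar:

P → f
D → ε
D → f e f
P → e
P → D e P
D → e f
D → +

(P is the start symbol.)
No reduce-reduce conflicts

A reduce-reduce conflict occurs when an LR(0) state has two complete items [A → α .] and [B → β .] — both call for a reduction, and with no lookahead the parser cannot choose between them.

Augment with P' → P and build the canonical LR(0) collection (I0 = CLOSURE({[P' → . P]}), then GOTO on every symbol after a dot until no new states appear). It has 11 states:
  I0: { [D → . +], [D → . e f], [D → . f e f], [D → .], [P → . D e P], [P → . e], [P → . f], [P' → . P] }  — shift, reduce
  I1: { [D → + .] }  — reduce
  I2: { [P → D . e P] }  — shift
  I3: { [P' → P .] }  — accept
  I4: { [D → e . f], [P → e .] }  — shift, reduce
  I5: { [D → f . e f], [P → f .] }  — shift, reduce
  I6: { [D → f e . f] }  — shift
  I7: { [D → f e f .] }  — reduce
  I8: { [D → e f .] }  — reduce
  I9: { [D → . +], [D → . e f], [D → . f e f], [D → .], [P → . D e P], [P → . e], [P → . f], [P → D e . P] }  — shift, reduce
  I10: { [P → D e P .] }  — reduce

No state contains more than one complete item.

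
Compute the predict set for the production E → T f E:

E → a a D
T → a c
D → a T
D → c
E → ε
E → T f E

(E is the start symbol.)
PREDICT(E → T f E) = (FIRST(RHS) \ {ε}) ∪ (FOLLOW(E) if ε ∈ FIRST(RHS), i.e. RHS ⇒* ε)
FIRST(T) = { 'a' }
FIRST(T f E) = { 'a' }
ε ∉ FIRST(T f E), so FOLLOW(E) is not added.
PREDICT(E → T f E) = { 'a' }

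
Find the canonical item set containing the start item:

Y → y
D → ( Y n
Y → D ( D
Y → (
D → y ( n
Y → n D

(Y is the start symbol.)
First, augment the grammar with Y' → Y
I₀ = CLOSURE({ [Y' → . Y] }):
  [Y' → . Y] has the dot before Y: add [Y → . y], [Y → . D ( D], [Y → . (], [Y → . n D]
  [Y → . D ( D] has the dot before D: add [D → . ( Y n], [D → . y ( n]
No further items can be added.

I₀ = { [D → . ( Y n], [D → . y ( n], [Y → . (], [Y → . D ( D], [Y → . n D], [Y → . y], [Y' → . Y] }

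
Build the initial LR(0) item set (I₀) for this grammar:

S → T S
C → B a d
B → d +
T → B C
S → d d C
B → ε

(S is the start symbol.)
{ [B → . d +], [B → .], [S → . T S], [S → . d d C], [S' → . S], [T → . B C] }

First, augment the grammar with S' → S
I₀ = CLOSURE({ [S' → . S] }):
  [S' → . S] has the dot before S: add [S → . T S], [S → . d d C]
  [S → . T S] has the dot before T: add [T → . B C]
  [T → . B C] has the dot before B: add [B → . d +], [B → .]
No further items can be added.

I₀ = { [B → . d +], [B → .], [S → . T S], [S → . d d C], [S' → . S], [T → . B C] }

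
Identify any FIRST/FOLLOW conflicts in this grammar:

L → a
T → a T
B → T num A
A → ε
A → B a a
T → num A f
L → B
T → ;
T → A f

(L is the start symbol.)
Yes. A → B a a with FOLLOW(A) on { 'a', 'f' }

A FIRST/FOLLOW conflict occurs when a non-terminal N has a nullable alternative N → β (β ⇒* ε) and another alternative N → α with FIRST(α) ∩ FOLLOW(N) ≠ ∅: on such a lookahead the parser cannot decide between expanding α and letting N vanish via β.

Nullable non-terminals: A.
FIRST sets used below: FIRST(B) = { ';', 'a', 'f', 'num' }

A: nullable alternative(s) A → ε; FOLLOW(A) = { $, 'a', 'f' }
  A → ε: FIRST \ {ε} = { } — this is the only nullable alternative, skip
  A → B a a: FIRST \ {ε} = { ';', 'a', 'f', 'num' } — overlaps FOLLOW(A) on { 'a', 'f' }: CONFLICT

B, L, T have no nullable alternative, so no FIRST/FOLLOW check is needed there.

So the grammar has 1 FIRST/FOLLOW conflict (marked CONFLICT above).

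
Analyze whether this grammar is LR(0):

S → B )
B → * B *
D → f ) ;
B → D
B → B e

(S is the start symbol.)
Yes, the grammar is LR(0)

Augment with S' → S and build the canonical LR(0) collection (I0 = CLOSURE({[S' → . S]}), then GOTO on every symbol after a dot until no new states appear). It has 12 states:
  I0: { [B → . * B *], [B → . B e], [B → . D], [D → . f ) ;], [S → . B )], [S' → . S] }  — shift
  I1: { [B → * . B *], [B → . * B *], [B → . B e], [B → . D], [D → . f ) ;] }  — shift
  I2: { [B → B . e], [S → B . )] }  — shift
  I3: { [B → D .] }  — reduce
  I4: { [S' → S .] }  — accept
  I5: { [D → f . ) ;] }  — shift
  I6: { [D → f ) . ;] }  — shift
  I7: { [D → f ) ; .] }  — reduce
  I8: { [S → B ) .] }  — reduce
  I9: { [B → B e .] }  — reduce
  I10: { [B → * B . *], [B → B . e] }  — shift
  I11: { [B → * B * .] }  — reduce

Every state is either a pure shift/goto state or contains exactly one complete item and nothing to shift — no conflicts. The grammar is LR(0).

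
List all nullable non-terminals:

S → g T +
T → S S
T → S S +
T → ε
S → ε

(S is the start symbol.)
A non-terminal is nullable if it can derive ε (the empty string): either it has an ε-production, or it has a production whose right-hand side consists entirely of nullable non-terminals.

ε-productions: T → ε, S → ε
So T, S are immediately nullable.
Every non-terminal is now nullable.
Nullable = { 'S', 'T' }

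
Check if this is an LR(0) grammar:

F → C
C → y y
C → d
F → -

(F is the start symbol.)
Augment with F' → F and build the canonical LR(0) collection (I0 = CLOSURE({[F' → . F]}), then GOTO on every symbol after a dot until no new states appear). It has 7 states:
  I0: { [C → . d], [C → . y y], [F → . -], [F → . C], [F' → . F] }  — shift
  I1: { [F → - .] }  — reduce
  I2: { [F → C .] }  — reduce
  I3: { [F' → F .] }  — accept
  I4: { [C → d .] }  — reduce
  I5: { [C → y . y] }  — shift
  I6: { [C → y y .] }  — reduce

Every state is either a pure shift/goto state or contains exactly one complete item and nothing to shift — no conflicts. The grammar is LR(0).

Answer: Yes, the grammar is LR(0)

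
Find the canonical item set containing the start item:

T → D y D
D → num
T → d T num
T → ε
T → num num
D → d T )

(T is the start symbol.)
{ [D → . d T )], [D → . num], [T → . D y D], [T → . d T num], [T → . num num], [T → .], [T' → . T] }

First, augment the grammar with T' → T
I₀ = CLOSURE({ [T' → . T] }):
  [T' → . T] has the dot before T: add [T → . D y D], [T → . d T num], [T → .], [T → . num num]
  [T → . D y D] has the dot before D: add [D → . num], [D → . d T )]
No further items can be added.

I₀ = { [D → . d T )], [D → . num], [T → . D y D], [T → . d T num], [T → . num num], [T → .], [T' → . T] }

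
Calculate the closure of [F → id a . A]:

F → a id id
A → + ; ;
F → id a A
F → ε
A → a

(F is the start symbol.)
To compute CLOSURE, for each item [A → α.Bβ] where B is a non-terminal, add [B → .γ] for all productions B → γ; repeat for the newly added items until nothing changes.

Start with: [F → id a . A]
  [F → id a . A] has the dot before A: add [A → . + ; ;], [A → . a]
No further items can be added.

CLOSURE = { [A → . + ; ;], [A → . a], [F → id a . A] }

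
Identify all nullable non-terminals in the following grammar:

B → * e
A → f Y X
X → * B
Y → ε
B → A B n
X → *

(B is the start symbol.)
A non-terminal is nullable if it can derive ε (the empty string): either it has an ε-production, or it has a production whose right-hand side consists entirely of nullable non-terminals.

ε-productions: Y → ε
So Y is immediately nullable.
No further non-terminal can be added: every production for the remaining non-terminals contains a terminal or a non-nullable non-terminal.
Nullable = { 'Y' }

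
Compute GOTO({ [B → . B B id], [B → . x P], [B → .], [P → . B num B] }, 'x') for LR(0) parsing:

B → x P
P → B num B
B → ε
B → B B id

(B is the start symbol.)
GOTO(I, 'x') = CLOSURE({ [A → αX.β] : [A → α.Xβ] ∈ I, X = 'x' })

Items with dot before 'x', with the dot advanced:
  [B → . x P] → [B → x . P]
Closure of the advanced items:
  [B → x . P] has the dot before P: add [P → . B num B]
  [P → . B num B] has the dot before B: add [B → . x P], [B → .], [B → . B B id]

GOTO = { [B → . B B id], [B → . x P], [B → .], [B → x . P], [P → . B num B] }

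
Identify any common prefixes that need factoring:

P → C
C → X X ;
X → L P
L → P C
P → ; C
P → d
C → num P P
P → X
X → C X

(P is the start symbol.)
Left-factoring is needed when two productions for the same non-terminal
share a common prefix on the right-hand side.

Productions for P:
  P → C
  P → ; C
  P → d
  P → X
Productions for C:
  C → X X ;
  C → num P P
Productions for X:
  X → L P
  X → C X

No common prefixes found.

Answer: No, left-factoring is not needed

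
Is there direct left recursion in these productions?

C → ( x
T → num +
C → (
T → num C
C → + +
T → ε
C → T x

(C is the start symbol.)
No direct left recursion

C → ( x: starts with '('
T → num +: starts with num
C → (: starts with '('
T → num C: starts with num
C → + +: starts with '+'
T → ε: starts with ε
C → T x: starts with T

No direct left recursion found.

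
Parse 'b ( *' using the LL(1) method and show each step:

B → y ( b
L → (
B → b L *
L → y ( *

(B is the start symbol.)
LL(1) parsing maintains a stack (initially the start symbol over $) and the input. At each step: if the stack top is a terminal, match it against the current input token; if it is a non-terminal N, replace it with the RHS of M[N, lookahead] (the unique production whose predict set contains the lookahead).

Stack is shown with the top on the left.

Stack    Input    Action
------------------------
B $      b ( * $  output B → b L *
b L * $  b ( * $  match 'b'
L * $    ( * $    output L → (
( * $    ( * $    match '('
* $      * $      match '*'
$        $        accept

The string is accepted.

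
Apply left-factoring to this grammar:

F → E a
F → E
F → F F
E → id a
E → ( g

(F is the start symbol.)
Left-factoring transforms A → αβ₁ | αβ₂ into A → αA' and A' → β₁ | β₂
(α is the longest common prefix among the alternatives). Repeat until
no nonterminal has two alternatives with a common prefix.

Round 1: F has alternatives sharing prefix 'E'. Introduce F': F → E F'
  Add: F' → a
  Add: F' → ε

No remaining common prefixes — done.

Resulting grammar:
F → E F'
F' → a
F' → ε
F → F F
E → id a
E → ( g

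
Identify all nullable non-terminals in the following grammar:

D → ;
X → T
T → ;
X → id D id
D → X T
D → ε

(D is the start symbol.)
{ 'D' }

ε-productions: D → ε
So D is immediately nullable.
No further non-terminal can be added: every production for the remaining non-terminals contains a terminal or a non-nullable non-terminal.
Nullable = { 'D' }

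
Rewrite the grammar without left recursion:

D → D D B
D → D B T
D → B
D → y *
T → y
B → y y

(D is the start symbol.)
D → B D'
D → y * D'
D' → D B D'
D' → B T D'
D' → ε
T → y
B → y y

D is directly left-recursive. The standard transformation for
  A → A α₁ | ... | A α_m | β₁ | ... | β_n
is
  A  → β₁ A' | ... | β_n A'
  A' → α₁ A' | ... | α_m A' | ε

D → B becomes D → B D'
D → y * becomes D → y * D'
D → D D B becomes D' → D B D'
D → D B T becomes D' → B T D'
Add D' → ε

Productions for other non-terminals are unchanged:
  T → y
  B → y y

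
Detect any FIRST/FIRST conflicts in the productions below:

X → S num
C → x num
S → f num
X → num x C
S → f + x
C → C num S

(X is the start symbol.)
Yes. C → x num / C → C num S on { 'x' }; S → f num / S → f '+' x on { 'f' }

A FIRST/FIRST conflict occurs when two productions N → α and N → β for the same non-terminal have FIRST(α) ∩ FIRST(β) ≠ ∅ (with ε ∈ FIRST of a nullable right-hand side, so two nullable alternatives also conflict).

FIRST sets of the non-terminals at (or reachable through a nullable prefix from) the front of some alternative:
  FIRST(S) = { 'f' }
  FIRST(C) = { 'x' }

Productions for X:
  X → S num: FIRST = { 'f' }
  X → num x C: FIRST = { 'num' }
Productions for C:
  C → x num: FIRST = { 'x' }
  C → C num S: FIRST = { 'x' }
Productions for S:
  S → f num: FIRST = { 'f' }
  S → f + x: FIRST = { 'f' }

Conflict for C: C → x num and C → C num S
  Overlap: { 'x' }
Conflict for S: S → f num and S → f + x
  Overlap: { 'f' }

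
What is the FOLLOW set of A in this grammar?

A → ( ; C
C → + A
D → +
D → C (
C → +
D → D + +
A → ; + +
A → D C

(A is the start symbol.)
A is the start symbol, so $ ∈ FOLLOW(A).
In C → + A: A is at the end, add FOLLOW(C)

The FOLLOW sets referred to above (computed the same way, to a fixed point):
  FOLLOW(C) = { $, '(' }

Taking the union: FOLLOW(A) = { $, '(' }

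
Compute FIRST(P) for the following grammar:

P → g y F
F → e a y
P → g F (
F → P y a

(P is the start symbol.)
To compute FIRST(P), examine every production with P on the left-hand side, reading each right-hand side left to right until a non-nullable symbol is reached.

From P → g y F:
  - g is a terminal: add 'g' and stop
From P → g F (:
  - g is a terminal: add 'g' and stop

Collecting: FIRST(P) = { 'g' }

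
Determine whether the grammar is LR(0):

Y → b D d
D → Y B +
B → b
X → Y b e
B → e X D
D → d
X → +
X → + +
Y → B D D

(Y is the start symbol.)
Augment with Y' → Y and build the canonical LR(0) collection (I0 = CLOSURE({[Y' → . Y]}), then GOTO on every symbol after a dot until no new states appear). It has 21 states:
  I0: { [B → . b], [B → . e X D], [Y → . B D D], [Y → . b D d], [Y' → . Y] }  — shift
  I1: { [B → . b], [B → . e X D], [D → . Y B +], [D → . d], [Y → . B D D], [Y → . b D d], [Y → B . D D] }  — shift
  I2: { [Y' → Y .] }  — accept
  I3: { [B → . b], [B → . e X D], [B → b .], [D → . Y B +], [D → . d], [Y → . B D D], [Y → . b D d], [Y → b . D d] }  — shift, reduce
  I4: { [B → . b], [B → . e X D], [B → e . X D], [X → . + +], [X → . +], [X → . Y b e], [Y → . B D D], [Y → . b D d] }  — shift
  I5: { [X → + . +], [X → + .] }  — shift, reduce
  I6: { [B → . b], [B → . e X D], [B → e X . D], [D → . Y B +], [D → . d], [Y → . B D D], [Y → . b D d] }  — shift
  I7: { [X → Y . b e] }  — shift
  I8: { [X → Y b . e] }  — shift
  I9: { [X → Y b e .] }  — reduce
  I10: { [B → e X D .] }  — reduce
  I11: { [B → . b], [B → . e X D], [D → Y . B +] }  — shift
  I12: { [D → d .] }  — reduce
  I13: { [D → Y B . +] }  — shift
  I14: { [B → b .] }  — reduce
  I15: { [D → Y B + .] }  — reduce
  I16: { [X → + + .] }  — reduce
  I17: { [Y → b D . d] }  — shift
  I18: { [Y → b D d .] }  — reduce
  I19: { [B → . b], [B → . e X D], [D → . Y B +], [D → . d], [Y → . B D D], [Y → . b D d], [Y → B D . D] }  — shift
  I20: { [Y → B D D .] }  — reduce

Conflict in state I3:
  Shift-reduce conflict between [B → b .] and [B → . b]
So the grammar is NOT LR(0).

Answer: No. Shift-reduce conflict between [B → b .] and [B → . b]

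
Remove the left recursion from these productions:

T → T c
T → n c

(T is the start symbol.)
T → n c T'
T' → c T'
T' → ε

T is directly left-recursive. The standard transformation for
  A → A α₁ | ... | A α_m | β₁ | ... | β_n
is
  A  → β₁ A' | ... | β_n A'
  A' → α₁ A' | ... | α_m A' | ε

T → n c becomes T → n c T'
T → T c becomes T' → c T'
Add T' → ε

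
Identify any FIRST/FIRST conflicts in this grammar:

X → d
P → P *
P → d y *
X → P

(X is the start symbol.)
Yes. X → d / X → P on { 'd' }; P → P '*' / P → d y '*' on { 'd' }

A FIRST/FIRST conflict occurs when two productions N → α and N → β for the same non-terminal have FIRST(α) ∩ FIRST(β) ≠ ∅ (with ε ∈ FIRST of a nullable right-hand side, so two nullable alternatives also conflict).

FIRST sets of the non-terminals at (or reachable through a nullable prefix from) the front of some alternative:
  FIRST(P) = { 'd' }

Productions for X:
  X → d: FIRST = { 'd' }
  X → P: FIRST = { 'd' }
Productions for P:
  P → P *: FIRST = { 'd' }
  P → d y *: FIRST = { 'd' }

Conflict for X: X → d and X → P
  Overlap: { 'd' }
Conflict for P: P → P * and P → d y *
  Overlap: { 'd' }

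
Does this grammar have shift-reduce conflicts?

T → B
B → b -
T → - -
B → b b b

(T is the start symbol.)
A shift-reduce conflict occurs when an LR(0) state has both:
  - a complete (reduce) item [A → α .] (dot at the end), and
  - a shift item [B → β . c γ] (dot before a terminal).

Augment with T' → T and build the canonical LR(0) collection (I0 = CLOSURE({[T' → . T]}), then GOTO on every symbol after a dot until no new states appear). It has 9 states:
  I0: { [B → . b -], [B → . b b b], [T → . - -], [T → . B], [T' → . T] }  — shift
  I1: { [T → - . -] }  — shift
  I2: { [T → B .] }  — reduce
  I3: { [T' → T .] }  — accept
  I4: { [B → b . -], [B → b . b b] }  — shift
  I5: { [B → b - .] }  — reduce
  I6: { [B → b b . b] }  — shift
  I7: { [B → b b b .] }  — reduce
  I8: { [T → - - .] }  — reduce

No state contains both a complete item and a shift item.

Answer: No shift-reduce conflicts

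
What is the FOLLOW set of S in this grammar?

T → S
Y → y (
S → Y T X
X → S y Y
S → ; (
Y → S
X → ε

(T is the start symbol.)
{ $, ';', 'y' }

In T → S: S is at the end, add FOLLOW(T)
In X → S y Y: S is followed by y Y, add FIRST(y Y) \ {ε} = { 'y' }
In Y → S: S is at the end, add FOLLOW(Y)

The FOLLOW sets referred to above (computed the same way, to a fixed point):
  FOLLOW(T) = { $, ';', 'y' }
  FOLLOW(Y) = { $, ';', 'y' }

Taking the union: FOLLOW(S) = { $, ';', 'y' }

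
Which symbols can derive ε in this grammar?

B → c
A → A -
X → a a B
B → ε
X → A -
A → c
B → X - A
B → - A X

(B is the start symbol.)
A non-terminal is nullable if it can derive ε (the empty string): either it has an ε-production, or it has a production whose right-hand side consists entirely of nullable non-terminals.

ε-productions: B → ε
So B is immediately nullable.
No further non-terminal can be added: every production for the remaining non-terminals contains a terminal or a non-nullable non-terminal.
Nullable = { 'B' }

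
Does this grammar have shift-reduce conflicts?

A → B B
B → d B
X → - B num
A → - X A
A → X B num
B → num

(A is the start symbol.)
A shift-reduce conflict occurs when an LR(0) state has both:
  - a complete (reduce) item [A → α .] (dot at the end), and
  - a shift item [B → β . c γ] (dot before a terminal).

Augment with A' → A and build the canonical LR(0) collection (I0 = CLOSURE({[A' → . A]}), then GOTO on every symbol after a dot until no new states appear). It has 16 states:
  I0: { [A → . - X A], [A → . B B], [A → . X B num], [A' → . A], [B → . d B], [B → . num], [X → . - B num] }  — shift
  I1: { [A → - . X A], [B → . d B], [B → . num], [X → - . B num], [X → . - B num] }  — shift
  I2: { [A' → A .] }  — accept
  I3: { [A → B . B], [B → . d B], [B → . num] }  — shift
  I4: { [A → X . B num], [B → . d B], [B → . num] }  — shift
  I5: { [B → . d B], [B → . num], [B → d . B] }  — shift
  I6: { [B → num .] }  — reduce
  I7: { [B → d B .] }  — reduce
  I8: { [A → X B . num] }  — shift
  I9: { [A → X B num .] }  — reduce
  I10: { [A → B B .] }  — reduce
  I11: { [B → . d B], [B → . num], [X → - . B num] }  — shift
  I12: { [X → - B . num] }  — shift
  I13: { [A → - X . A], [A → . - X A], [A → . B B], [A → . X B num], [B → . d B], [B → . num], [X → . - B num] }  — shift
  I14: { [A → - X A .] }  — reduce
  I15: { [X → - B num .] }  — reduce

No state contains both a complete item and a shift item.

Answer: No shift-reduce conflicts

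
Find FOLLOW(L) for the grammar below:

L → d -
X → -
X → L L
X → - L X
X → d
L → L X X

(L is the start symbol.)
L is the start symbol, so $ ∈ FOLLOW(L).
In X → L L: L is followed by L, add FIRST(L) \ {ε} = { 'd' }
In X → L L: L is at the end, add FOLLOW(X)
In X → - L X: L is followed by X, add FIRST(X) \ {ε} = { '-', 'd' }
In L → L X X: L is followed by X X, add FIRST(X X) \ {ε} = { '-', 'd' }

The FOLLOW sets referred to above (computed the same way, to a fixed point):
  FOLLOW(X) = { $, '-', 'd' }

Taking the union: FOLLOW(L) = { $, '-', 'd' }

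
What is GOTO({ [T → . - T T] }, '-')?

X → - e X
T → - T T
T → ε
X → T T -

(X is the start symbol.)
GOTO(I, '-') = CLOSURE({ [A → αX.β] : [A → α.Xβ] ∈ I, X = '-' })

Items with dot before '-', with the dot advanced:
  [T → . - T T] → [T → - . T T]
Closure of the advanced items:
  [T → - . T T] has the dot before T: add [T → . - T T], [T → .]

GOTO = { [T → - . T T], [T → . - T T], [T → .] }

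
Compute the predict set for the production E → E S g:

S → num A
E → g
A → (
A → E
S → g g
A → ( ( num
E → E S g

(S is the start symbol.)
{ 'g' }

PREDICT(E → E S g) = (FIRST(RHS) \ {ε}) ∪ (FOLLOW(E) if ε ∈ FIRST(RHS), i.e. RHS ⇒* ε)
FIRST(E) = { 'g' }
FIRST(E S g) = { 'g' }
ε ∉ FIRST(E S g), so FOLLOW(E) is not added.
PREDICT(E → E S g) = { 'g' }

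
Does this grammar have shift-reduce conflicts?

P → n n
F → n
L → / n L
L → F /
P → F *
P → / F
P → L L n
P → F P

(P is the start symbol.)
Augment with P' → P and build the canonical LR(0) collection (I0 = CLOSURE({[P' → . P]}), then GOTO on every symbol after a dot until no new states appear). It has 20 states:
  I0: { [F → . n], [L → . / n L], [L → . F /], [P → . / F], [P → . F *], [P → . F P], [P → . L L n], [P → . n n], [P' → . P] }  — shift
  I1: { [F → . n], [L → / . n L], [P → / . F] }  — shift
  I2: { [F → . n], [L → . / n L], [L → . F /], [L → F . /], [P → . / F], [P → . F *], [P → . F P], [P → . L L n], [P → . n n], [P → F . *], [P → F . P] }  — shift
  I3: { [F → . n], [L → . / n L], [L → . F /], [P → L . L n] }  — shift
  I4: { [P' → P .] }  — accept
  I5: { [F → n .], [P → n . n] }  — shift, reduce
  I6: { [P → n n .] }  — reduce
  I7: { [L → / . n L] }  — shift
  I8: { [L → F . /] }  — shift
  I9: { [P → L L . n] }  — shift
  I10: { [F → n .] }  — reduce
  I11: { [P → L L n .] }  — reduce
  I12: { [L → F / .] }  — reduce
  I13: { [F → . n], [L → . / n L], [L → . F /], [L → / n . L] }  — shift
  I14: { [L → / n L .] }  — reduce
  I15: { [P → F * .] }  — reduce
  I16: { [F → . n], [L → / . n L], [L → F / .], [P → / . F] }  — shift, reduce
  I17: { [P → F P .] }  — reduce
  I18: { [P → / F .] }  — reduce
  I19: { [F → . n], [F → n .], [L → . / n L], [L → . F /], [L → / n . L] }  — shift, reduce

I5 contains reduce item [F → n .] and shift item [P → n . n] — shift-reduce conflict.
I16 contains reduce item [L → F / .] and shift items [F → . n], [L → / . n L] — shift-reduce conflict.
I19 contains reduce item [F → n .] and shift items [F → . n], [L → . / n L] — shift-reduce conflict.

Answer: Yes — I5: [F → n .] vs [P → n . n]; I16: [L → F / .] vs [F → . n]; I19: [F → n .] vs [F → . n]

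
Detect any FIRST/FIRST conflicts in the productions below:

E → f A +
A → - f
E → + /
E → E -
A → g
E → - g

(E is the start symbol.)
A FIRST/FIRST conflict occurs when two productions N → α and N → β for the same non-terminal have FIRST(α) ∩ FIRST(β) ≠ ∅ (with ε ∈ FIRST of a nullable right-hand side, so two nullable alternatives also conflict).

FIRST sets of the non-terminals at (or reachable through a nullable prefix from) the front of some alternative:
  FIRST(E) = { '+', '-', 'f' }

Productions for E:
  E → f A +: FIRST = { 'f' }
  E → + /: FIRST = { '+' }
  E → E -: FIRST = { '+', '-', 'f' }
  E → - g: FIRST = { '-' }
Productions for A:
  A → - f: FIRST = { '-' }
  A → g: FIRST = { 'g' }

Conflict for E: E → f A + and E → E -
  Overlap: { 'f' }
Conflict for E: E → + / and E → E -
  Overlap: { '+' }
Conflict for E: E → E - and E → - g
  Overlap: { '-' }

Answer: Yes. E → f A '+' / E → E '-' on { 'f' }; E → '+' '/' / E → E '-' on { '+' }; E → E '-' / E → '-' g on { '-' }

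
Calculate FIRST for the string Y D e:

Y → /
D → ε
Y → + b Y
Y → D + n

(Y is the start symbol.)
FIRST sets of the non-terminals involved (from the grammar, by fixed-point iteration):
  FIRST(Y) = { '+', '/' }

To compute FIRST(Y D e), process the symbols left to right:
Symbol Y is a non-terminal. Add FIRST(Y) \ {ε} = { '+', '/' }
Y is not nullable (ε ∉ FIRST(Y)), so stop here.
FIRST(Y D e) = { '+', '/' }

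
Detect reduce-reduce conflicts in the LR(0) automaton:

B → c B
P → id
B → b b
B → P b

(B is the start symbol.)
No reduce-reduce conflicts

A reduce-reduce conflict occurs when an LR(0) state has two complete items [A → α .] and [B → β .] — both call for a reduction, and with no lookahead the parser cannot choose between them.

Augment with B' → B and build the canonical LR(0) collection (I0 = CLOSURE({[B' → . B]}), then GOTO on every symbol after a dot until no new states appear). It has 9 states:
  I0: { [B → . P b], [B → . b b], [B → . c B], [B' → . B], [P → . id] }  — shift
  I1: { [B' → B .] }  — accept
  I2: { [B → P . b] }  — shift
  I3: { [B → b . b] }  — shift
  I4: { [B → . P b], [B → . b b], [B → . c B], [B → c . B], [P → . id] }  — shift
  I5: { [P → id .] }  — reduce
  I6: { [B → c B .] }  — reduce
  I7: { [B → b b .] }  — reduce
  I8: { [B → P b .] }  — reduce

No state contains more than one complete item.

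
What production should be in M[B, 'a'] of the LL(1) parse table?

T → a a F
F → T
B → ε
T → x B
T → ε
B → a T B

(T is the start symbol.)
To find M[B, 'a'], we find productions for B where 'a' is in the predict set (PREDICT(N → α) = (FIRST(α) \ {ε}) ∪ (FOLLOW(N) if α ⇒* ε)).

Relevant sets:
  FOLLOW(B) = { $, 'a' }

B → ε: PREDICT = { $, 'a' }
  'a' is in predict set, so this production goes in M[B, 'a']
B → a T B: PREDICT = { 'a' }
  'a' is in predict set, so this production goes in M[B, 'a']

M[B, 'a'] = B → ε, B → a T B  (a multiply-defined cell — the grammar is not LL(1))

Answer: B → ε, B → a T B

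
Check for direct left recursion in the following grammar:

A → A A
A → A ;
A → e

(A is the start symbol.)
A → A A: LEFT RECURSIVE (starts with A)
A → A ;: LEFT RECURSIVE (starts with A)
A → e: starts with e

The grammar has direct left recursion on: A.

Answer: Yes, A is left-recursive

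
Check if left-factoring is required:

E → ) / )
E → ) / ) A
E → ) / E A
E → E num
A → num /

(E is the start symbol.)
Left-factoring is needed when two productions for the same non-terminal
share a common prefix on the right-hand side.

Productions for E:
  E → ) / )
  E → ) / ) A
  E → ) / E A
  E → E num

Found common prefix ') /' in productions for E

Answer: Yes, E has productions with common prefix ') /'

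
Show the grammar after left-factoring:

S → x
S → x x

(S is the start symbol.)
S → x S'
S' → ε
S' → x

Left-factoring transforms A → αβ₁ | αβ₂ into A → αA' and A' → β₁ | β₂
(α is the longest common prefix among the alternatives). Repeat until
no nonterminal has two alternatives with a common prefix.

Round 1: S has alternatives sharing prefix 'x'. Introduce S': S → x S'
  Add: S' → ε
  Add: S' → x

No remaining common prefixes — done.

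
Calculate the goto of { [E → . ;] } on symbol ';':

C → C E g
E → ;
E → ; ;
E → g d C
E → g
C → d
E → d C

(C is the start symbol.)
GOTO(I, ';') = CLOSURE({ [A → αX.β] : [A → α.Xβ] ∈ I, X = ';' })

Items with dot before ';', with the dot advanced:
  [E → . ;] → [E → ; .]
Closure adds nothing (no advanced item has the dot before a non-terminal).

GOTO = { [E → ; .] }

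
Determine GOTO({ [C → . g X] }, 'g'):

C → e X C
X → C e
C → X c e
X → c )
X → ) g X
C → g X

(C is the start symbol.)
GOTO(I, 'g') = CLOSURE({ [A → αX.β] : [A → α.Xβ] ∈ I, X = 'g' })

Items with dot before 'g', with the dot advanced:
  [C → . g X] → [C → g . X]
Closure of the advanced items:
  [C → g . X] has the dot before X: add [X → . C e], [X → . c )], [X → . ) g X]
  [X → . C e] has the dot before C: add [C → . e X C], [C → . X c e], [C → . g X]

GOTO = { [C → . X c e], [C → . e X C], [C → . g X], [C → g . X], [X → . ) g X], [X → . C e], [X → . c )] }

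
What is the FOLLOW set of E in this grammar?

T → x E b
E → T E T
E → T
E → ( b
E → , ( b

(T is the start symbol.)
To compute FOLLOW(E), find every occurrence of E on a right-hand side N → α E β: add FIRST(β) \ {ε}, and if β is empty or nullable also add FOLLOW(N). Iterate to a fixed point.

In T → x E b: E is followed by b, add FIRST(b) \ {ε} = { 'b' }
In E → T E T: E is followed by T, add FIRST(T) \ {ε} = { 'x' }

Taking the union: FOLLOW(E) = { 'b', 'x' }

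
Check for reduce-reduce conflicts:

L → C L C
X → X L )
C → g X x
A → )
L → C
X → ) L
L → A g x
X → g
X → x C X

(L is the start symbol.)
A reduce-reduce conflict occurs when an LR(0) state has two complete items [A → α .] and [B → β .] — both call for a reduction, and with no lookahead the parser cannot choose between them.

Augment with L' → L and build the canonical LR(0) collection (I0 = CLOSURE({[L' → . L]}), then GOTO on every symbol after a dot until no new states appear). It has 20 states:
  I0: { [A → . )], [C → . g X x], [L → . A g x], [L → . C L C], [L → . C], [L' → . L] }  — shift
  I1: { [A → ) .] }  — reduce
  I2: { [L → A . g x] }  — shift
  I3: { [A → . )], [C → . g X x], [L → . A g x], [L → . C L C], [L → . C], [L → C . L C], [L → C .] }  — shift, reduce
  I4: { [L' → L .] }  — accept
  I5: { [C → g . X x], [X → . ) L], [X → . X L )], [X → . g], [X → . x C X] }  — shift
  I6: { [A → . )], [C → . g X x], [L → . A g x], [L → . C L C], [L → . C], [X → ) . L] }  — shift
  I7: { [A → . )], [C → . g X x], [C → g X . x], [L → . A g x], [L → . C L C], [L → . C], [X → X . L )] }  — shift
  I8: { [X → g .] }  — reduce
  I9: { [C → . g X x], [X → x . C X] }  — shift
  I10: { [X → . ) L], [X → . X L )], [X → . g], [X → . x C X], [X → x C . X] }  — shift
  I11: { [A → . )], [C → . g X x], [L → . A g x], [L → . C L C], [L → . C], [X → X . L )], [X → x C X .] }  — shift, reduce
  I12: { [X → X L . )] }  — shift
  I13: { [X → X L ) .] }  — reduce
  I14: { [C → g X x .] }  — reduce
  I15: { [X → ) L .] }  — reduce
  I16: { [C → . g X x], [L → C L . C] }  — shift
  I17: { [L → C L C .] }  — reduce
  I18: { [L → A g . x] }  — shift
  I19: { [L → A g x .] }  — reduce

No state contains more than one complete item.

Answer: No reduce-reduce conflicts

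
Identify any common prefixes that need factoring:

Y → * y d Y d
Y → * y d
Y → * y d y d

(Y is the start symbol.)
Yes, Y has productions with common prefix '* y d'

Left-factoring is needed when two productions for the same non-terminal
share a common prefix on the right-hand side.

Productions for Y:
  Y → * y d Y d
  Y → * y d
  Y → * y d y d

Found common prefix '* y d' in productions for Y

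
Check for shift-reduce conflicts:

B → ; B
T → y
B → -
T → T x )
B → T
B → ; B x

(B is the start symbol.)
Yes — I4: [B → T .] vs [T → T . x )]; I8: [B → ; B .] vs [B → ; B . x]

A shift-reduce conflict occurs when an LR(0) state has both:
  - a complete (reduce) item [A → α .] (dot at the end), and
  - a shift item [B → β . c γ] (dot before a terminal).

Augment with B' → B and build the canonical LR(0) collection (I0 = CLOSURE({[B' → . B]}), then GOTO on every symbol after a dot until no new states appear). It has 10 states:
  I0: { [B → . -], [B → . ; B x], [B → . ; B], [B → . T], [B' → . B], [T → . T x )], [T → . y] }  — shift
  I1: { [B → - .] }  — reduce
  I2: { [B → . -], [B → . ; B x], [B → . ; B], [B → . T], [B → ; . B x], [B → ; . B], [T → . T x )], [T → . y] }  — shift
  I3: { [B' → B .] }  — accept
  I4: { [B → T .], [T → T . x )] }  — shift, reduce
  I5: { [T → y .] }  — reduce
  I6: { [T → T x . )] }  — shift
  I7: { [T → T x ) .] }  — reduce
  I8: { [B → ; B . x], [B → ; B .] }  — shift, reduce
  I9: { [B → ; B x .] }  — reduce

I4 contains reduce item [B → T .] and shift item [T → T . x )] — shift-reduce conflict.
I8 contains reduce item [B → ; B .] and shift item [B → ; B . x] — shift-reduce conflict.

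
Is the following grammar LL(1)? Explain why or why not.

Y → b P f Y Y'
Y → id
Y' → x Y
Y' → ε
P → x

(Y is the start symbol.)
Relevant sets:
  FOLLOW(Y') = { $, 'x' }

For Y:
  PREDICT(Y → b P f Y Y') = { 'b' }
  PREDICT(Y → id) = { 'id' }
For Y':
  PREDICT(Y' → x Y) = { 'x' }
  PREDICT(Y' → ε) = { $, 'x' }
P has a single production, so nothing to check there.

Conflict found: Predict set conflict for Y': { 'x' }
The grammar is NOT LL(1).

Answer: No. Predict set conflict for Y': { 'x' }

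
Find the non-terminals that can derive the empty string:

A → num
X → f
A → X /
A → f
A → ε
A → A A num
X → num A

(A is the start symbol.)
{ 'A' }

ε-productions: A → ε
So A is immediately nullable.
No further non-terminal can be added: every production for the remaining non-terminals contains a terminal or a non-nullable non-terminal.
Nullable = { 'A' }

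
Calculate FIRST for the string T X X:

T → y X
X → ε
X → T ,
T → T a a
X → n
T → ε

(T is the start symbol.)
{ ',', 'a', 'n', 'y', ε }

FIRST sets of the non-terminals involved (from the grammar, by fixed-point iteration):
  FIRST(T) = { 'a', 'y', ε }
  FIRST(X) = { ',', 'a', 'n', 'y', ε }

To compute FIRST(T X X), process the symbols left to right:
Symbol T is a non-terminal. Add FIRST(T) \ {ε} = { 'a', 'y' }
T is nullable (ε ∈ FIRST(T)), continue to the next symbol.
Symbol X is a non-terminal. Add FIRST(X) \ {ε} = { ',', 'a', 'n', 'y' }
X is nullable (ε ∈ FIRST(X)), continue to the next symbol.
Symbol X is a non-terminal. Add FIRST(X) \ {ε} = { ',', 'a', 'n', 'y' }
X is nullable (ε ∈ FIRST(X)), continue to the next symbol.
All symbols are nullable, so ε is in the result.
FIRST(T X X) = { ',', 'a', 'n', 'y', ε }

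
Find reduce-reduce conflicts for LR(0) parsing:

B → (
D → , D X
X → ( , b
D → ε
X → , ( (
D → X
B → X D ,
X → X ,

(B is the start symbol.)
Yes — I6: [D → .] vs [X → X , .]

Augment with B' → B and build the canonical LR(0) collection (I0 = CLOSURE({[B' → . B]}), then GOTO on every symbol after a dot until no new states appear). It has 19 states:
  I0: { [B → . (], [B → . X D ,], [B' → . B], [X → . ( , b], [X → . , ( (], [X → . X ,] }  — shift
  I1: { [B → ( .], [X → ( . , b] }  — shift, reduce
  I2: { [X → , . ( (] }  — shift
  I3: { [B' → B .] }  — accept
  I4: { [B → X . D ,], [D → . , D X], [D → . X], [D → .], [X → . ( , b], [X → . , ( (], [X → . X ,], [X → X . ,] }  — shift, reduce
  I5: { [X → ( . , b] }  — shift
  I6: { [D → , . D X], [D → . , D X], [D → . X], [D → .], [X → , . ( (], [X → . ( , b], [X → . , ( (], [X → . X ,], [X → X , .] }  — shift, 2 reduces
  I7: { [B → X D . ,] }  — shift
  I8: { [D → X .], [X → X . ,] }  — shift, reduce
  I9: { [X → X , .] }  — reduce
  I10: { [B → X D , .] }  — reduce
  I11: { [X → ( . , b], [X → , ( . (] }  — shift
  I12: { [D → , . D X], [D → . , D X], [D → . X], [D → .], [X → , . ( (], [X → . ( , b], [X → . , ( (], [X → . X ,] }  — shift, reduce
  I13: { [D → , D . X], [X → . ( , b], [X → . , ( (], [X → . X ,] }  — shift
  I14: { [D → , D X .], [X → X . ,] }  — shift, reduce
  I15: { [X → , ( ( .] }  — reduce
  I16: { [X → ( , . b] }  — shift
  I17: { [X → ( , b .] }  — reduce
  I18: { [X → , ( . (] }  — shift

I6 contains complete items [D → .], [X → X , .] — reduce-reduce conflict.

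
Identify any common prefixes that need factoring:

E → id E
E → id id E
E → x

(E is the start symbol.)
Yes, E has productions with common prefix 'id'

Left-factoring is needed when two productions for the same non-terminal
share a common prefix on the right-hand side.

Productions for E:
  E → id E
  E → id id E
  E → x

Found common prefix 'id' in productions for E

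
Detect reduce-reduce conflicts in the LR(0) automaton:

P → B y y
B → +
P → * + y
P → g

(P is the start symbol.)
A reduce-reduce conflict occurs when an LR(0) state has two complete items [A → α .] and [B → β .] — both call for a reduction, and with no lookahead the parser cannot choose between them.

Augment with P' → P and build the canonical LR(0) collection (I0 = CLOSURE({[P' → . P]}), then GOTO on every symbol after a dot until no new states appear). It has 10 states:
  I0: { [B → . +], [P → . * + y], [P → . B y y], [P → . g], [P' → . P] }  — shift
  I1: { [P → * . + y] }  — shift
  I2: { [B → + .] }  — reduce
  I3: { [P → B . y y] }  — shift
  I4: { [P' → P .] }  — accept
  I5: { [P → g .] }  — reduce
  I6: { [P → B y . y] }  — shift
  I7: { [P → B y y .] }  — reduce
  I8: { [P → * + . y] }  — shift
  I9: { [P → * + y .] }  — reduce

No state contains more than one complete item.

Answer: No reduce-reduce conflicts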